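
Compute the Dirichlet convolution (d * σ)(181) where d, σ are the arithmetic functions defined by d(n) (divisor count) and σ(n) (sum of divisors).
(d * σ)(181) = 184

Divisors of 181: [1, 181]. For each d | 181:
  d = 1: d(1) · σ(181/1) = 1 · 182 = 182
  d = 181: d(181) · σ(181/181) = 2 · 1 = 2
Summing: (d * σ)(181) = 182 + 2 = 184.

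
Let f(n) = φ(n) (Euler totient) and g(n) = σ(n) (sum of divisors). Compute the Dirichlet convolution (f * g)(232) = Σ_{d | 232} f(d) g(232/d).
(φ * σ)(232) = 1856

Divisors of 232: [1, 2, 4, 8, 29, 58, 116, 232]. For each d | 232:
  d = 1: φ(1) · σ(232/1) = 1 · 450 = 450
  d = 2: φ(2) · σ(232/2) = 1 · 210 = 210
  d = 4: φ(4) · σ(232/4) = 2 · 90 = 180
  d = 8: φ(8) · σ(232/8) = 4 · 30 = 120
  d = 29: φ(29) · σ(232/29) = 28 · 15 = 420
  d = 58: φ(58) · σ(232/58) = 28 · 7 = 196
  d = 116: φ(116) · σ(232/116) = 56 · 3 = 168
  d = 232: φ(232) · σ(232/232) = 112 · 1 = 112
Summing: (φ * σ)(232) = 450 + 210 + 180 + 120 + 420 + 196 + 168 + 112 = 1856.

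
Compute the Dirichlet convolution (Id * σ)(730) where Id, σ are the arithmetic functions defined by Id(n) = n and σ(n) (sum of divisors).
(Id * σ)(730) = 8085

Divisors of 730: [1, 2, 5, 10, 73, 146, 365, 730]. For each d | 730:
  d = 1: Id(1) · σ(730/1) = 1 · 1332 = 1332
  d = 2: Id(2) · σ(730/2) = 2 · 444 = 888
  d = 5: Id(5) · σ(730/5) = 5 · 222 = 1110
  d = 10: Id(10) · σ(730/10) = 10 · 74 = 740
  d = 73: Id(73) · σ(730/73) = 73 · 18 = 1314
  d = 146: Id(146) · σ(730/146) = 146 · 6 = 876
  d = 365: Id(365) · σ(730/365) = 365 · 3 = 1095
  d = 730: Id(730) · σ(730/730) = 730 · 1 = 730
Summing: (Id * σ)(730) = 1332 + 888 + 1110 + 740 + 1314 + 876 + 1095 + 730 = 8085.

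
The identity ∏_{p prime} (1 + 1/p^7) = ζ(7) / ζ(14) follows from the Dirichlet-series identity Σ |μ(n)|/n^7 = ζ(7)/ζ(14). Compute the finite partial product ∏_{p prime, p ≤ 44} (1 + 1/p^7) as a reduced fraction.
∏ = 520809220089538061022644224225580227698833285987386472597926245148089867161153104280287356125184/516528479137134655019209847872578550121603875954111837055841148542846145248143400719531810009375

The primes p ≤ 44 are [2, 3, 5, 7, 11, 13, 17, 19, 23, 29, 31, 37, 41, 43]. For each, (1 + 1/p^7) = (p^7 + 1)/p^7. Multiplying these fractions over p ∈ [2, 3, 5, 7, 11, 13, 17, 19, 23, 29, 31, 37, 41, 43] gives 520809220089538061022644224225580227698833285987386472597926245148089867161153104280287356125184/516528479137134655019209847872578550121603875954111837055841148542846145248143400719531810009375. (In the limit P → ∞ this tends to ζ(7)/ζ(14).)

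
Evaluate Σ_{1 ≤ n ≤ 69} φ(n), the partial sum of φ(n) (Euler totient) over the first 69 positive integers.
Σ_{n ≤ 69} φ(n) = 1470

Compute φ(n) for each 1 ≤ n ≤ 69: φ(1) = 1, φ(2) = 1, φ(3) = 2, φ(4) = 2, φ(5) = 4, φ(6) = 2, φ(7) = 6, φ(8) = 4, φ(9) = 6, φ(10) = 4, φ(11) = 10, φ(12) = 4, φ(13) = 12, φ(14) = 6, φ(15) = 8, φ(16) = 8, φ(17) = 16, φ(18) = 6, φ(19) = 18, φ(20) = 8, φ(21) = 12, φ(22) = 10, φ(23) = 22, φ(24) = 8, φ(25) = 20, φ(26) = 12, φ(27) = 18, φ(28) = 12, φ(29) = 28, φ(30) = 8, φ(31) = 30, φ(32) = 16, φ(33) = 20, φ(34) = 16, φ(35) = 24, φ(36) = 12, φ(37) = 36, φ(38) = 18, φ(39) = 24, φ(40) = 16, φ(41) = 40, φ(42) = 12, φ(43) = 42, φ(44) = 20, φ(45) = 24, φ(46) = 22, φ(47) = 46, φ(48) = 16, φ(49) = 42, φ(50) = 20, φ(51) = 32, φ(52) = 24, φ(53) = 52, φ(54) = 18, φ(55) = 40, φ(56) = 24, φ(57) = 36, φ(58) = 28, φ(59) = 58, φ(60) = 16, φ(61) = 60, φ(62) = 30, φ(63) = 36, φ(64) = 32, φ(65) = 48, φ(66) = 20, φ(67) = 66, φ(68) = 32, φ(69) = 44. Summing all 69 values: 1470. (Average order: Σ_{n ≤ x} φ(n) ~ (3/π²) x². For x = 69, (3/π²)·69² ≈ 1447.17.)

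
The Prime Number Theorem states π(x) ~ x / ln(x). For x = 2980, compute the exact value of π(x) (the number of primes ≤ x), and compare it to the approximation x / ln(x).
π(2980) = 429;  x/ln(x) ≈ 372.51;  relative error ≈ 13.17%.

Directly count primes up to 2980: π(2980) = 429. The PNT approximation gives 2980/ln(2980) ≈ 2980/7.99968 ≈ 372.51. Relative error (π(x) − x/ln(x)) / π(x) ≈ 13.17%; the approximation is known to undercount slightly (Li(x) is a better estimate).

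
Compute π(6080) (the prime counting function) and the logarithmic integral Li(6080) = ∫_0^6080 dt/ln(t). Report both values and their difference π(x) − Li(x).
π(6080) = 793;  Li(6080) ≈ 809.60;  π(x) − Li(x) ≈ -16.60.

Direct count of primes ≤ 6080 gives π(6080) = 793. Numerical evaluation of the logarithmic integral gives Li(6080) ≈ 809.60. The difference π(x) − Li(x) ≈ -16.60 is typically negative for small/moderate x (Li(x) overestimates), though Littlewood's theorem shows this sign changes infinitely often.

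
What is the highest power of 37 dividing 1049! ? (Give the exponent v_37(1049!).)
v_37(1049!) = 28

Legendre's formula: v_p(n!) = Σ_{k ≥ 1} ⌊n / p^k⌋. For p = 37, n = 1049, the terms are:
  ⌊1049/37^1⌋ = ⌊1049/37⌋ = 28
(the next term ⌊1049/37^2⌋ = 0, terminating the sum). Summing: v_37(1049!) = 28 = 28.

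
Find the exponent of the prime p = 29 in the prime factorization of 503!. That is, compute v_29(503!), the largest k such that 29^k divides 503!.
v_29(503!) = 17

Legendre's formula: v_p(n!) = Σ_{k ≥ 1} ⌊n / p^k⌋. For p = 29, n = 503, the terms are:
  ⌊503/29^1⌋ = ⌊503/29⌋ = 17
(the next term ⌊503/29^2⌋ = 0, terminating the sum). Summing: v_29(503!) = 17 = 17.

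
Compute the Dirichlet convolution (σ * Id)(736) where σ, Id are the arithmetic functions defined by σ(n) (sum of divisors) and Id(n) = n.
(σ * Id)(736) = 15087

Divisors of 736: [1, 2, 4, 8, 16, 23, 32, 46, 92, 184, 368, 736]. For each d | 736:
  d = 1: σ(1) · Id(736/1) = 1 · 736 = 736
  d = 2: σ(2) · Id(736/2) = 3 · 368 = 1104
  d = 4: σ(4) · Id(736/4) = 7 · 184 = 1288
  d = 8: σ(8) · Id(736/8) = 15 · 92 = 1380
  d = 16: σ(16) · Id(736/16) = 31 · 46 = 1426
  d = 23: σ(23) · Id(736/23) = 24 · 32 = 768
  d = 32: σ(32) · Id(736/32) = 63 · 23 = 1449
  d = 46: σ(46) · Id(736/46) = 72 · 16 = 1152
  d = 92: σ(92) · Id(736/92) = 168 · 8 = 1344
  d = 184: σ(184) · Id(736/184) = 360 · 4 = 1440
  d = 368: σ(368) · Id(736/368) = 744 · 2 = 1488
  d = 736: σ(736) · Id(736/736) = 1512 · 1 = 1512
Summing: (σ * Id)(736) = 736 + 1104 + 1288 + 1380 + 1426 + 768 + 1449 + 1152 + 1344 + 1440 + 1488 + 1512 = 15087.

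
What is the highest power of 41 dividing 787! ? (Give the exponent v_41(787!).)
v_41(787!) = 19

Legendre's formula: v_p(n!) = Σ_{k ≥ 1} ⌊n / p^k⌋. For p = 41, n = 787, the terms are:
  ⌊787/41^1⌋ = ⌊787/41⌋ = 19
(the next term ⌊787/41^2⌋ = 0, terminating the sum). Summing: v_41(787!) = 19 = 19.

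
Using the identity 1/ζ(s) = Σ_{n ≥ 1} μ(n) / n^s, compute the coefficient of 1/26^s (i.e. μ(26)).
μ(26) = 1

Factor n = 26 = 2 · 13. μ(n) = 0 if any exponent ≥ 2 (not squarefree); otherwise μ(n) = (−1)^{ω(n)} where ω(n) is the number of distinct prime factors. Applying: μ(26) = 1.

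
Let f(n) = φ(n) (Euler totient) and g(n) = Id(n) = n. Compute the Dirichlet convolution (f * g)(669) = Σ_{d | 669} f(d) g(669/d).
(φ * Id)(669) = 2225

Divisors of 669: [1, 3, 223, 669]. For each d | 669:
  d = 1: φ(1) · Id(669/1) = 1 · 669 = 669
  d = 3: φ(3) · Id(669/3) = 2 · 223 = 446
  d = 223: φ(223) · Id(669/223) = 222 · 3 = 666
  d = 669: φ(669) · Id(669/669) = 444 · 1 = 444
Summing: (φ * Id)(669) = 669 + 446 + 666 + 444 = 2225.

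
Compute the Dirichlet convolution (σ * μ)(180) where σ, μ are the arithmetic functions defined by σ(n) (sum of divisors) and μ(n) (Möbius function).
(σ * μ)(180) = 180

Divisors of 180: [1, 2, 3, 4, 5, 6, 9, 10, 12, 15, 18, 20, 30, 36, 45, 60, 90, 180]. For each d | 180:
  d = 1: σ(1) · μ(180/1) = 1 · 0 = 0
  d = 2: σ(2) · μ(180/2) = 3 · 0 = 0
  d = 3: σ(3) · μ(180/3) = 4 · 0 = 0
  d = 4: σ(4) · μ(180/4) = 7 · 0 = 0
  d = 5: σ(5) · μ(180/5) = 6 · 0 = 0
  d = 6: σ(6) · μ(180/6) = 12 · -1 = -12
  d = 9: σ(9) · μ(180/9) = 13 · 0 = 0
  d = 10: σ(10) · μ(180/10) = 18 · 0 = 0
  d = 12: σ(12) · μ(180/12) = 28 · 1 = 28
  d = 15: σ(15) · μ(180/15) = 24 · 0 = 0
  d = 18: σ(18) · μ(180/18) = 39 · 1 = 39
  d = 20: σ(20) · μ(180/20) = 42 · 0 = 0
  d = 30: σ(30) · μ(180/30) = 72 · 1 = 72
  d = 36: σ(36) · μ(180/36) = 91 · -1 = -91
  d = 45: σ(45) · μ(180/45) = 78 · 0 = 0
  d = 60: σ(60) · μ(180/60) = 168 · -1 = -168
  d = 90: σ(90) · μ(180/90) = 234 · -1 = -234
  d = 180: σ(180) · μ(180/180) = 546 · 1 = 546
Summing: (σ * μ)(180) = 0 + 0 + 0 + 0 + 0 + -12 + 0 + 0 + 28 + 0 + 39 + 0 + 72 + -91 + 0 + -168 + -234 + 546 = 180.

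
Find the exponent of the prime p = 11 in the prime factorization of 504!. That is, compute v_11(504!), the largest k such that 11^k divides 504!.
v_11(504!) = 49

Legendre's formula: v_p(n!) = Σ_{k ≥ 1} ⌊n / p^k⌋. For p = 11, n = 504, the terms are:
  ⌊504/11^1⌋ = ⌊504/11⌋ = 45
  ⌊504/11^2⌋ = ⌊504/121⌋ = 4
(the next term ⌊504/11^3⌋ = 0, terminating the sum). Summing: v_11(504!) = 45 + 4 = 49.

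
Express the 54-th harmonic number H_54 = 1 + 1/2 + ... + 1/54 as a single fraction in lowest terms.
H_54 = 250503836021181200128409/54749786241679275146400

Direct summation: H_54 = 1 + 1/2 + ... + 1/54. The least common denominator is lcm(1, ..., 54) = 164249358725037825439200; over this denominator the numerator is 164249358725037825439200 + 82124679362518912719600 + 54749786241679275146400 + 41062339681259456359800 + 32849871745007565087840 + 27374893120839637573200 + 23464194103576832205600 + 20531169840629728179900 + 18249928747226425048800 + 16424935872503782543920 + 14931759884094347767200 + 13687446560419818786600 + 12634566055772140418400 + 11732097051788416102800 + 10949957248335855029280 + 10265584920314864089950 + 9661726983825754437600 + 9124964373613212524400 + 8644703090791464496800 + 8212467936251891271960 + 7821398034525610735200 + 7465879942047173883600 + 7141276466305992410400 + 6843723280209909393300 + 6569974349001513017568 + 6317283027886070209200 + 6083309582408808349600 + 5866048525894208051400 + 5663770990518545704800 + 5474978624167927514640 + 5298366410485091143200 + 5132792460157432044975 + 4977253294698115922400 + 4830863491912877218800 + 4692838820715366441120 + 4562482186806606262200 + 4439171857433454741600 + 4322351545395732248400 + 4211522018590713472800 + 4106233968125945635980 + 4006081920122873791200 + 3910699017262805367600 + 3819752528489251754400 + 3732939971023586941800 + 3649985749445285009760 + 3570638233152996205200 + 3494667206915698413600 + 3421861640104954696650 + 3352027729082404600800 + 3284987174500756508784 + 3220575661275251479200 + 3158641513943035104600 + 3099044504245996706400 + 3041654791204404174800 = 751511508063543600385227, so H_54 = 751511508063543600385227/164249358725037825439200; reducing by gcd(751511508063543600385227, 164249358725037825439200) = 3 gives 250503836021181200128409/54749786241679275146400 ≈ 4.57543. (The PNT-adjacent estimate ln(54) + γ ≈ 4.56620 matches within O(1/n).)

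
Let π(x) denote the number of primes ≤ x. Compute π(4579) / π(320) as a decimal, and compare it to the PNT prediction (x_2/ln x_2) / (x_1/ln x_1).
π(4579)/π(320) = 619/66 ≈ 9.3788;  PNT prediction ≈ 9.7922.

π(320) = 66 and π(4579) = 619, so π(4579)/π(320) ≈ 9.3788. The PNT-predicted ratio is (4579/ln(4579)) / (320/ln(320)) ≈ 9.7922. The two agree to within a few percent, as expected.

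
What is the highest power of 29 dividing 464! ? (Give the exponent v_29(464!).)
v_29(464!) = 16

Legendre's formula: v_p(n!) = Σ_{k ≥ 1} ⌊n / p^k⌋. For p = 29, n = 464, the terms are:
  ⌊464/29^1⌋ = ⌊464/29⌋ = 16
(the next term ⌊464/29^2⌋ = 0, terminating the sum). Summing: v_29(464!) = 16 = 16.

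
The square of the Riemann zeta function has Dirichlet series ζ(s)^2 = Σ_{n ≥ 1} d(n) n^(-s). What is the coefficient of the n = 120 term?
d(120) = 16

ζ(s)^2 = (Σ 1/m^s)(Σ 1/k^s). The coefficient of 1/n^s in the product is the number of ordered pairs (m, k) with mk = n, which equals d(n). For n = 120, divisors are [1, 2, 3, 4, 5, 6, 8, 10, 12, 15, 20, 24, 30, 40, 60, 120], so d(120) = 16.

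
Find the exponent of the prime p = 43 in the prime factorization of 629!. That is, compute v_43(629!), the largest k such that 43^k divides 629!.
v_43(629!) = 14

Legendre's formula: v_p(n!) = Σ_{k ≥ 1} ⌊n / p^k⌋. For p = 43, n = 629, the terms are:
  ⌊629/43^1⌋ = ⌊629/43⌋ = 14
(the next term ⌊629/43^2⌋ = 0, terminating the sum). Summing: v_43(629!) = 14 = 14.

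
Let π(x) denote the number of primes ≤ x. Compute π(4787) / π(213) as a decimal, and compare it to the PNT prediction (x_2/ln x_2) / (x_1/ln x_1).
π(4787)/π(213) = 643/47 ≈ 13.6809;  PNT prediction ≈ 14.2194.

π(213) = 47 and π(4787) = 643, so π(4787)/π(213) ≈ 13.6809. The PNT-predicted ratio is (4787/ln(4787)) / (213/ln(213)) ≈ 14.2194. The two agree to within a few percent, as expected.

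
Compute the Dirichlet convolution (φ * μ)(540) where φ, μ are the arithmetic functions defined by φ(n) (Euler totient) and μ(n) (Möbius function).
(φ * μ)(540) = 36

Divisors of 540: [1, 2, 3, 4, 5, 6, 9, 10, 12, 15, 18, 20, 27, 30, 36, 45, 54, 60, 90, 108, 135, 180, 270, 540]. For each d | 540:
  d = 1: φ(1) · μ(540/1) = 1 · 0 = 0
  d = 2: φ(2) · μ(540/2) = 1 · 0 = 0
  d = 3: φ(3) · μ(540/3) = 2 · 0 = 0
  d = 4: φ(4) · μ(540/4) = 2 · 0 = 0
  d = 5: φ(5) · μ(540/5) = 4 · 0 = 0
  d = 6: φ(6) · μ(540/6) = 2 · 0 = 0
  d = 9: φ(9) · μ(540/9) = 6 · 0 = 0
  d = 10: φ(10) · μ(540/10) = 4 · 0 = 0
  d = 12: φ(12) · μ(540/12) = 4 · 0 = 0
  d = 15: φ(15) · μ(540/15) = 8 · 0 = 0
  d = 18: φ(18) · μ(540/18) = 6 · -1 = -6
  d = 20: φ(20) · μ(540/20) = 8 · 0 = 0
  d = 27: φ(27) · μ(540/27) = 18 · 0 = 0
  d = 30: φ(30) · μ(540/30) = 8 · 0 = 0
  d = 36: φ(36) · μ(540/36) = 12 · 1 = 12
  d = 45: φ(45) · μ(540/45) = 24 · 0 = 0
  d = 54: φ(54) · μ(540/54) = 18 · 1 = 18
  d = 60: φ(60) · μ(540/60) = 16 · 0 = 0
  d = 90: φ(90) · μ(540/90) = 24 · 1 = 24
  d = 108: φ(108) · μ(540/108) = 36 · -1 = -36
  d = 135: φ(135) · μ(540/135) = 72 · 0 = 0
  d = 180: φ(180) · μ(540/180) = 48 · -1 = -48
  d = 270: φ(270) · μ(540/270) = 72 · -1 = -72
  d = 540: φ(540) · μ(540/540) = 144 · 1 = 144
Summing: (φ * μ)(540) = 0 + 0 + 0 + 0 + 0 + 0 + 0 + 0 + 0 + 0 + -6 + 0 + 0 + 0 + 12 + 0 + 18 + 0 + 24 + -36 + 0 + -48 + -72 + 144 = 36.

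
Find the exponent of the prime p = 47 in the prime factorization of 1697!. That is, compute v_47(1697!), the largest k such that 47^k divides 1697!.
v_47(1697!) = 36

Legendre's formula: v_p(n!) = Σ_{k ≥ 1} ⌊n / p^k⌋. For p = 47, n = 1697, the terms are:
  ⌊1697/47^1⌋ = ⌊1697/47⌋ = 36
(the next term ⌊1697/47^2⌋ = 0, terminating the sum). Summing: v_47(1697!) = 36 = 36.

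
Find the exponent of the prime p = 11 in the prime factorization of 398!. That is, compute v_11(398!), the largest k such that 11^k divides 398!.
v_11(398!) = 39

Legendre's formula: v_p(n!) = Σ_{k ≥ 1} ⌊n / p^k⌋. For p = 11, n = 398, the terms are:
  ⌊398/11^1⌋ = ⌊398/11⌋ = 36
  ⌊398/11^2⌋ = ⌊398/121⌋ = 3
(the next term ⌊398/11^3⌋ = 0, terminating the sum). Summing: v_11(398!) = 36 + 3 = 39.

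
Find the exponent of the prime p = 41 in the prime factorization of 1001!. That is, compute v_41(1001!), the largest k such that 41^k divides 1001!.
v_41(1001!) = 24

Legendre's formula: v_p(n!) = Σ_{k ≥ 1} ⌊n / p^k⌋. For p = 41, n = 1001, the terms are:
  ⌊1001/41^1⌋ = ⌊1001/41⌋ = 24
(the next term ⌊1001/41^2⌋ = 0, terminating the sum). Summing: v_41(1001!) = 24 = 24.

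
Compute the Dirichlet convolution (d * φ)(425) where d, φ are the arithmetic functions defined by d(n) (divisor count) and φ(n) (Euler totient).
(d * φ)(425) = 558

Divisors of 425: [1, 5, 17, 25, 85, 425]. For each d | 425:
  d = 1: d(1) · φ(425/1) = 1 · 320 = 320
  d = 5: d(5) · φ(425/5) = 2 · 64 = 128
  d = 17: d(17) · φ(425/17) = 2 · 20 = 40
  d = 25: d(25) · φ(425/25) = 3 · 16 = 48
  d = 85: d(85) · φ(425/85) = 4 · 4 = 16
  d = 425: d(425) · φ(425/425) = 6 · 1 = 6
Summing: (d * φ)(425) = 320 + 128 + 40 + 48 + 16 + 6 = 558.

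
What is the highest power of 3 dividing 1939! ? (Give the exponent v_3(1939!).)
v_3(1939!) = 964

Legendre's formula: v_p(n!) = Σ_{k ≥ 1} ⌊n / p^k⌋. For p = 3, n = 1939, the terms are:
  ⌊1939/3^1⌋ = ⌊1939/3⌋ = 646
  ⌊1939/3^2⌋ = ⌊1939/9⌋ = 215
  ⌊1939/3^3⌋ = ⌊1939/27⌋ = 71
  ⌊1939/3^4⌋ = ⌊1939/81⌋ = 23
  ⌊1939/3^5⌋ = ⌊1939/243⌋ = 7
  ⌊1939/3^6⌋ = ⌊1939/729⌋ = 2
(the next term ⌊1939/3^7⌋ = 0, terminating the sum). Summing: v_3(1939!) = 646 + 215 + 71 + 23 + 7 + 2 = 964.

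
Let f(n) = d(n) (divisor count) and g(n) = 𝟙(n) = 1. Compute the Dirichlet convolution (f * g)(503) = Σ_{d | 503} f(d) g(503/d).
(d * 𝟙)(503) = 3

Divisors of 503: [1, 503]. For each d | 503:
  d = 1: d(1) · 𝟙(503/1) = 1 · 1 = 1
  d = 503: d(503) · 𝟙(503/503) = 2 · 1 = 2
Summing: (d * 𝟙)(503) = 1 + 2 = 3.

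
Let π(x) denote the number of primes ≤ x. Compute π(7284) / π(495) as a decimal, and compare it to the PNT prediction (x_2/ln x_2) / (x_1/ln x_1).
π(7284)/π(495) = 929/94 ≈ 9.8830;  PNT prediction ≈ 10.2661.

π(495) = 94 and π(7284) = 929, so π(7284)/π(495) ≈ 9.8830. The PNT-predicted ratio is (7284/ln(7284)) / (495/ln(495)) ≈ 10.2661. The two agree to within a few percent, as expected.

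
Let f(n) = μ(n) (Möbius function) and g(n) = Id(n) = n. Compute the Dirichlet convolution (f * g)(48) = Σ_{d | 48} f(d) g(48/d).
(μ * Id)(48) = 16

Divisors of 48: [1, 2, 3, 4, 6, 8, 12, 16, 24, 48]. For each d | 48:
  d = 1: μ(1) · Id(48/1) = 1 · 48 = 48
  d = 2: μ(2) · Id(48/2) = -1 · 24 = -24
  d = 3: μ(3) · Id(48/3) = -1 · 16 = -16
  d = 4: μ(4) · Id(48/4) = 0 · 12 = 0
  d = 6: μ(6) · Id(48/6) = 1 · 8 = 8
  d = 8: μ(8) · Id(48/8) = 0 · 6 = 0
  d = 12: μ(12) · Id(48/12) = 0 · 4 = 0
  d = 16: μ(16) · Id(48/16) = 0 · 3 = 0
  d = 24: μ(24) · Id(48/24) = 0 · 2 = 0
  d = 48: μ(48) · Id(48/48) = 0 · 1 = 0
Summing: (μ * Id)(48) = 48 + -24 + -16 + 0 + 8 + 0 + 0 + 0 + 0 + 0 = 16.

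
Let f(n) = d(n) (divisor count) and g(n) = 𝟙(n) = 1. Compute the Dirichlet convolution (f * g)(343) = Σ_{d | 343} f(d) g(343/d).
(d * 𝟙)(343) = 10

Divisors of 343: [1, 7, 49, 343]. For each d | 343:
  d = 1: d(1) · 𝟙(343/1) = 1 · 1 = 1
  d = 7: d(7) · 𝟙(343/7) = 2 · 1 = 2
  d = 49: d(49) · 𝟙(343/49) = 3 · 1 = 3
  d = 343: d(343) · 𝟙(343/343) = 4 · 1 = 4
Summing: (d * 𝟙)(343) = 1 + 2 + 3 + 4 = 10.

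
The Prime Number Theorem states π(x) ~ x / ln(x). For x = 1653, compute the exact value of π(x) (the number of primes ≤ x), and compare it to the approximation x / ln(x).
π(1653) = 259;  x/ln(x) ≈ 223.07;  relative error ≈ 13.87%.

Directly count primes up to 1653: π(1653) = 259. The PNT approximation gives 1653/ln(1653) ≈ 1653/7.41035 ≈ 223.07. Relative error (π(x) − x/ln(x)) / π(x) ≈ 13.87%; the approximation is known to undercount slightly (Li(x) is a better estimate).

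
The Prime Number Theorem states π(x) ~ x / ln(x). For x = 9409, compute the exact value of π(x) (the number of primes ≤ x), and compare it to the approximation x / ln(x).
π(9409) = 1163;  x/ln(x) ≈ 1028.37;  relative error ≈ 11.58%.

Directly count primes up to 9409: π(9409) = 1163. The PNT approximation gives 9409/ln(9409) ≈ 9409/9.14942 ≈ 1028.37. Relative error (π(x) − x/ln(x)) / π(x) ≈ 11.58%; the approximation is known to undercount slightly (Li(x) is a better estimate).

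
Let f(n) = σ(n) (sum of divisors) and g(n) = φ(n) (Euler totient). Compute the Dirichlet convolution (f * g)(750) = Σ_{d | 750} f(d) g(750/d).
(σ * φ)(750) = 12000

Divisors of 750: [1, 2, 3, 5, 6, 10, 15, 25, 30, 50, 75, 125, 150, 250, 375, 750]. For each d | 750:
  d = 1: σ(1) · φ(750/1) = 1 · 200 = 200
  d = 2: σ(2) · φ(750/2) = 3 · 200 = 600
  d = 3: σ(3) · φ(750/3) = 4 · 100 = 400
  d = 5: σ(5) · φ(750/5) = 6 · 40 = 240
  d = 6: σ(6) · φ(750/6) = 12 · 100 = 1200
  d = 10: σ(10) · φ(750/10) = 18 · 40 = 720
  d = 15: σ(15) · φ(750/15) = 24 · 20 = 480
  d = 25: σ(25) · φ(750/25) = 31 · 8 = 248
  d = 30: σ(30) · φ(750/30) = 72 · 20 = 1440
  d = 50: σ(50) · φ(750/50) = 93 · 8 = 744
  d = 75: σ(75) · φ(750/75) = 124 · 4 = 496
  d = 125: σ(125) · φ(750/125) = 156 · 2 = 312
  d = 150: σ(150) · φ(750/150) = 372 · 4 = 1488
  d = 250: σ(250) · φ(750/250) = 468 · 2 = 936
  d = 375: σ(375) · φ(750/375) = 624 · 1 = 624
  d = 750: σ(750) · φ(750/750) = 1872 · 1 = 1872
Summing: (σ * φ)(750) = 200 + 600 + 400 + 240 + 1200 + 720 + 480 + 248 + 1440 + 744 + 496 + 312 + 1488 + 936 + 624 + 1872 = 12000.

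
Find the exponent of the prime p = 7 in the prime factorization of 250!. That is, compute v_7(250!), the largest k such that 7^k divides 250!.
v_7(250!) = 40

Legendre's formula: v_p(n!) = Σ_{k ≥ 1} ⌊n / p^k⌋. For p = 7, n = 250, the terms are:
  ⌊250/7^1⌋ = ⌊250/7⌋ = 35
  ⌊250/7^2⌋ = ⌊250/49⌋ = 5
(the next term ⌊250/7^3⌋ = 0, terminating the sum). Summing: v_7(250!) = 35 + 5 = 40.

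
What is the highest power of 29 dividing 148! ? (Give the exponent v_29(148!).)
v_29(148!) = 5

Legendre's formula: v_p(n!) = Σ_{k ≥ 1} ⌊n / p^k⌋. For p = 29, n = 148, the terms are:
  ⌊148/29^1⌋ = ⌊148/29⌋ = 5
(the next term ⌊148/29^2⌋ = 0, terminating the sum). Summing: v_29(148!) = 5 = 5.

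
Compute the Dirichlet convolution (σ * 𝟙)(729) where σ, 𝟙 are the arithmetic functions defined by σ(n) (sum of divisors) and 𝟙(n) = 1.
(σ * 𝟙)(729) = 1636

Divisors of 729: [1, 3, 9, 27, 81, 243, 729]. For each d | 729:
  d = 1: σ(1) · 𝟙(729/1) = 1 · 1 = 1
  d = 3: σ(3) · 𝟙(729/3) = 4 · 1 = 4
  d = 9: σ(9) · 𝟙(729/9) = 13 · 1 = 13
  d = 27: σ(27) · 𝟙(729/27) = 40 · 1 = 40
  d = 81: σ(81) · 𝟙(729/81) = 121 · 1 = 121
  d = 243: σ(243) · 𝟙(729/243) = 364 · 1 = 364
  d = 729: σ(729) · 𝟙(729/729) = 1093 · 1 = 1093
Summing: (σ * 𝟙)(729) = 1 + 4 + 13 + 40 + 121 + 364 + 1093 = 1636.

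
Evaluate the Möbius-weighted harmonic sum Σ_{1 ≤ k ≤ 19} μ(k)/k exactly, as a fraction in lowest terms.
Σ μ(k)/k = -81988/1616615

Values of μ(k) for 1 ≤ k ≤ 19: μ(1) = 1, μ(2) = -1, μ(3) = -1, μ(5) = -1, μ(6) = 1, μ(7) = -1, μ(10) = 1, μ(11) = -1, μ(13) = -1, μ(14) = 1, μ(15) = 1, μ(17) = -1, μ(19) = -1, with μ = 0 on non-squarefree integers. Summing μ(k)/k for k where μ(k) ≠ 0 gives -81988/1616615 ≈ -0.0507. (PNT ⟺ this sum → 0 as n → ∞.)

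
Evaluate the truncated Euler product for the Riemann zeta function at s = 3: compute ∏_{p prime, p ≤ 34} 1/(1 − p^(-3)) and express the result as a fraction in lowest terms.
∏ = 209363023479599225665/174187638420315512832

The primes p ≤ 34 are [2, 3, 5, 7, 11, 13, 17, 19, 23, 29, 31]. For each prime, (1 − 1/p^3)^(-1) = p^3 / (p^3 − 1). The product is (1 − 1/2^3)^(-1), (1 − 1/3^3)^(-1), (1 − 1/5^3)^(-1), (1 − 1/7^3)^(-1), (1 − 1/11^3)^(-1), (1 − 1/13^3)^(-1), (1 − 1/17^3)^(-1), (1 − 1/19^3)^(-1), (1 − 1/23^3)^(-1), (1 − 1/29^3)^(-1), (1 − 1/31^3)^(-1) = ∏ p^3 / (p^3 − 1) = 209363023479599225665/174187638420315512832.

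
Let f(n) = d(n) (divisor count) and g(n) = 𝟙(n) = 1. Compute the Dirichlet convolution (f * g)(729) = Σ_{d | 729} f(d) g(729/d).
(d * 𝟙)(729) = 28

Divisors of 729: [1, 3, 9, 27, 81, 243, 729]. For each d | 729:
  d = 1: d(1) · 𝟙(729/1) = 1 · 1 = 1
  d = 3: d(3) · 𝟙(729/3) = 2 · 1 = 2
  d = 9: d(9) · 𝟙(729/9) = 3 · 1 = 3
  d = 27: d(27) · 𝟙(729/27) = 4 · 1 = 4
  d = 81: d(81) · 𝟙(729/81) = 5 · 1 = 5
  d = 243: d(243) · 𝟙(729/243) = 6 · 1 = 6
  d = 729: d(729) · 𝟙(729/729) = 7 · 1 = 7
Summing: (d * 𝟙)(729) = 1 + 2 + 3 + 4 + 5 + 6 + 7 = 28.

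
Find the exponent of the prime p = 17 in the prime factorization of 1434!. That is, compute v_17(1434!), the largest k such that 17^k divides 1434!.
v_17(1434!) = 88

Legendre's formula: v_p(n!) = Σ_{k ≥ 1} ⌊n / p^k⌋. For p = 17, n = 1434, the terms are:
  ⌊1434/17^1⌋ = ⌊1434/17⌋ = 84
  ⌊1434/17^2⌋ = ⌊1434/289⌋ = 4
(the next term ⌊1434/17^3⌋ = 0, terminating the sum). Summing: v_17(1434!) = 84 + 4 = 88.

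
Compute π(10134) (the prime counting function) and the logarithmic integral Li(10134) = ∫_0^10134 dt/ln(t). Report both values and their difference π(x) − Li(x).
π(10134) = 1243;  Li(10134) ≈ 1260.68;  π(x) − Li(x) ≈ -17.68.

Direct count of primes ≤ 10134 gives π(10134) = 1243. Numerical evaluation of the logarithmic integral gives Li(10134) ≈ 1260.68. The difference π(x) − Li(x) ≈ -17.68 is typically negative for small/moderate x (Li(x) overestimates), though Littlewood's theorem shows this sign changes infinitely often.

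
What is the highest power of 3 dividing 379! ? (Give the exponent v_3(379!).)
v_3(379!) = 187

Legendre's formula: v_p(n!) = Σ_{k ≥ 1} ⌊n / p^k⌋. For p = 3, n = 379, the terms are:
  ⌊379/3^1⌋ = ⌊379/3⌋ = 126
  ⌊379/3^2⌋ = ⌊379/9⌋ = 42
  ⌊379/3^3⌋ = ⌊379/27⌋ = 14
  ⌊379/3^4⌋ = ⌊379/81⌋ = 4
  ⌊379/3^5⌋ = ⌊379/243⌋ = 1
(the next term ⌊379/3^6⌋ = 0, terminating the sum). Summing: v_3(379!) = 126 + 42 + 14 + 4 + 1 = 187.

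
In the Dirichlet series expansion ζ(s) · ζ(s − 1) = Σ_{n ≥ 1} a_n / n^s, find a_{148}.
σ(148) = 266

In the product (Σ m^0/m^s)(Σ k / k^s) = Σ (Σ_{d | n} d) / n^s, the coefficient of 1/n^s is σ(n) = Σ_{d | n} d. For n = 148, divisors are [1, 2, 4, 37, 74, 148]; summing: σ(148) = 266.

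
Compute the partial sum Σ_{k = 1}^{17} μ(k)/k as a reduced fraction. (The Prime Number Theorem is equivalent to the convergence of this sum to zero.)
Σ μ(k)/k = 163/85085

Values of μ(k) for 1 ≤ k ≤ 17: μ(1) = 1, μ(2) = -1, μ(3) = -1, μ(5) = -1, μ(6) = 1, μ(7) = -1, μ(10) = 1, μ(11) = -1, μ(13) = -1, μ(14) = 1, μ(15) = 1, μ(17) = -1, with μ = 0 on non-squarefree integers. Summing μ(k)/k for k where μ(k) ≠ 0 gives 163/85085 ≈ 0.0019. (PNT ⟺ this sum → 0 as n → ∞.)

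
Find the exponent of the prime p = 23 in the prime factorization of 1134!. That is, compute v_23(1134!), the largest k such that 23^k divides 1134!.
v_23(1134!) = 51

Legendre's formula: v_p(n!) = Σ_{k ≥ 1} ⌊n / p^k⌋. For p = 23, n = 1134, the terms are:
  ⌊1134/23^1⌋ = ⌊1134/23⌋ = 49
  ⌊1134/23^2⌋ = ⌊1134/529⌋ = 2
(the next term ⌊1134/23^3⌋ = 0, terminating the sum). Summing: v_23(1134!) = 49 + 2 = 51.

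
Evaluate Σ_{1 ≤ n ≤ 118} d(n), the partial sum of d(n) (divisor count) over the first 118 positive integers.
Σ_{n ≤ 118} d(n) = 582

Compute d(n) for each 1 ≤ n ≤ 118: d(1) = 1, d(2) = 2, d(3) = 2, d(4) = 3, d(5) = 2, d(6) = 4, d(7) = 2, d(8) = 4, d(9) = 3, d(10) = 4, d(11) = 2, d(12) = 6, d(13) = 2, d(14) = 4, d(15) = 4, d(16) = 5, d(17) = 2, d(18) = 6, d(19) = 2, d(20) = 6, d(21) = 4, d(22) = 4, d(23) = 2, d(24) = 8, d(25) = 3, d(26) = 4, d(27) = 4, d(28) = 6, d(29) = 2, d(30) = 8, d(31) = 2, d(32) = 6, d(33) = 4, d(34) = 4, d(35) = 4, d(36) = 9, d(37) = 2, d(38) = 4, d(39) = 4, d(40) = 8, d(41) = 2, d(42) = 8, d(43) = 2, d(44) = 6, d(45) = 6, d(46) = 4, d(47) = 2, d(48) = 10, d(49) = 3, d(50) = 6, d(51) = 4, d(52) = 6, d(53) = 2, d(54) = 8, d(55) = 4, d(56) = 8, d(57) = 4, d(58) = 4, d(59) = 2, d(60) = 12, d(61) = 2, d(62) = 4, d(63) = 6, d(64) = 7, d(65) = 4, d(66) = 8, d(67) = 2, d(68) = 6, d(69) = 4, d(70) = 8, d(71) = 2, d(72) = 12, d(73) = 2, d(74) = 4, d(75) = 6, d(76) = 6, d(77) = 4, d(78) = 8, d(79) = 2, d(80) = 10, d(81) = 5, d(82) = 4, d(83) = 2, d(84) = 12, d(85) = 4, d(86) = 4, d(87) = 4, d(88) = 8, d(89) = 2, d(90) = 12, d(91) = 4, d(92) = 6, d(93) = 4, d(94) = 4, d(95) = 4, d(96) = 12, d(97) = 2, d(98) = 6, d(99) = 6, d(100) = 9, d(101) = 2, d(102) = 8, d(103) = 2, d(104) = 8, d(105) = 8, d(106) = 4, d(107) = 2, d(108) = 12, d(109) = 2, d(110) = 8, d(111) = 4, d(112) = 10, d(113) = 2, d(114) = 8, d(115) = 4, d(116) = 6, d(117) = 6, d(118) = 4. Summing all 118 values: 582. (Dirichlet's divisor formula: Σ_{n ≤ x} d(n) = x ln(x) + (2γ − 1) x + O(√x). For x = 118, the asymptotic estimate is ≈ 581.16.)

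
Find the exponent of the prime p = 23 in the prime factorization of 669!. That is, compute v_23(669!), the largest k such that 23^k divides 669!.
v_23(669!) = 30

Legendre's formula: v_p(n!) = Σ_{k ≥ 1} ⌊n / p^k⌋. For p = 23, n = 669, the terms are:
  ⌊669/23^1⌋ = ⌊669/23⌋ = 29
  ⌊669/23^2⌋ = ⌊669/529⌋ = 1
(the next term ⌊669/23^3⌋ = 0, terminating the sum). Summing: v_23(669!) = 29 + 1 = 30.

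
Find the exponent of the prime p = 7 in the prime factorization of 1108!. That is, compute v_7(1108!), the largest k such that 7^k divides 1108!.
v_7(1108!) = 183

Legendre's formula: v_p(n!) = Σ_{k ≥ 1} ⌊n / p^k⌋. For p = 7, n = 1108, the terms are:
  ⌊1108/7^1⌋ = ⌊1108/7⌋ = 158
  ⌊1108/7^2⌋ = ⌊1108/49⌋ = 22
  ⌊1108/7^3⌋ = ⌊1108/343⌋ = 3
(the next term ⌊1108/7^4⌋ = 0, terminating the sum). Summing: v_7(1108!) = 158 + 22 + 3 = 183.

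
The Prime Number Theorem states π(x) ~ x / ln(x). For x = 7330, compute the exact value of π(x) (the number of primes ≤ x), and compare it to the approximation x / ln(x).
π(7330) = 933;  x/ln(x) ≈ 823.62;  relative error ≈ 11.72%.

Directly count primes up to 7330: π(7330) = 933. The PNT approximation gives 7330/ln(7330) ≈ 7330/8.89973 ≈ 823.62. Relative error (π(x) − x/ln(x)) / π(x) ≈ 11.72%; the approximation is known to undercount slightly (Li(x) is a better estimate).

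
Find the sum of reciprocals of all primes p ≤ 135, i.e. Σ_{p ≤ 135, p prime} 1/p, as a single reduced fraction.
Σ 1/p = 980956909242278731029785409368357903506317057050081/525896479052627740771371797072411912900610967452630

π(135) = 32, so the primes ≤ 135 are [2, 3, 5, 7, 11, 13, 17, 19, 23, 29, 31, 37, 41, 43, 47, 53, 59, 61, 67, 71, 73, 79, 83, 89, 97, 101, 103, 107, 109, 113, 127, 131]. Summing 1/p over these primes: 980956909242278731029785409368357903506317057050081/525896479052627740771371797072411912900610967452630 ≈ 1.8653. Mertens estimate ln ln(135) + 0.2615 ≈ 1.8518.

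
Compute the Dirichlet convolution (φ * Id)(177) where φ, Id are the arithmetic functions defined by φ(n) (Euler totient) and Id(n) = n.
(φ * Id)(177) = 585

Divisors of 177: [1, 3, 59, 177]. For each d | 177:
  d = 1: φ(1) · Id(177/1) = 1 · 177 = 177
  d = 3: φ(3) · Id(177/3) = 2 · 59 = 118
  d = 59: φ(59) · Id(177/59) = 58 · 3 = 174
  d = 177: φ(177) · Id(177/177) = 116 · 1 = 116
Summing: (φ * Id)(177) = 177 + 118 + 174 + 116 = 585.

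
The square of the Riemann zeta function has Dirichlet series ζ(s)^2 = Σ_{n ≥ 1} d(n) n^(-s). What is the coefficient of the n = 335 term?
d(335) = 4

ζ(s)^2 = (Σ 1/m^s)(Σ 1/k^s). The coefficient of 1/n^s in the product is the number of ordered pairs (m, k) with mk = n, which equals d(n). For n = 335, divisors are [1, 5, 67, 335], so d(335) = 4.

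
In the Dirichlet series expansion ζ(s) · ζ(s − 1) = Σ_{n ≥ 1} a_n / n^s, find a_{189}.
σ(189) = 320

In the product (Σ m^0/m^s)(Σ k / k^s) = Σ (Σ_{d | n} d) / n^s, the coefficient of 1/n^s is σ(n) = Σ_{d | n} d. For n = 189, divisors are [1, 3, 7, 9, 21, 27, 63, 189]; summing: σ(189) = 320.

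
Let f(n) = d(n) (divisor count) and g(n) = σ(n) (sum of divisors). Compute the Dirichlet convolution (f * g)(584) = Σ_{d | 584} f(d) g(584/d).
(d * σ)(584) = 3192

Divisors of 584: [1, 2, 4, 8, 73, 146, 292, 584]. For each d | 584:
  d = 1: d(1) · σ(584/1) = 1 · 1110 = 1110
  d = 2: d(2) · σ(584/2) = 2 · 518 = 1036
  d = 4: d(4) · σ(584/4) = 3 · 222 = 666
  d = 8: d(8) · σ(584/8) = 4 · 74 = 296
  d = 73: d(73) · σ(584/73) = 2 · 15 = 30
  d = 146: d(146) · σ(584/146) = 4 · 7 = 28
  d = 292: d(292) · σ(584/292) = 6 · 3 = 18
  d = 584: d(584) · σ(584/584) = 8 · 1 = 8
Summing: (d * σ)(584) = 1110 + 1036 + 666 + 296 + 30 + 28 + 18 + 8 = 3192.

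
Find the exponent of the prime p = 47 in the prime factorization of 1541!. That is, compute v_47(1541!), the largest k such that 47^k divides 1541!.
v_47(1541!) = 32

Legendre's formula: v_p(n!) = Σ_{k ≥ 1} ⌊n / p^k⌋. For p = 47, n = 1541, the terms are:
  ⌊1541/47^1⌋ = ⌊1541/47⌋ = 32
(the next term ⌊1541/47^2⌋ = 0, terminating the sum). Summing: v_47(1541!) = 32 = 32.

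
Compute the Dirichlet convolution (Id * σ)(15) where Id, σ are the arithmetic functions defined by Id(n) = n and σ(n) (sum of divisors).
(Id * σ)(15) = 77

Divisors of 15: [1, 3, 5, 15]. For each d | 15:
  d = 1: Id(1) · σ(15/1) = 1 · 24 = 24
  d = 3: Id(3) · σ(15/3) = 3 · 6 = 18
  d = 5: Id(5) · σ(15/5) = 5 · 4 = 20
  d = 15: Id(15) · σ(15/15) = 15 · 1 = 15
Summing: (Id * σ)(15) = 24 + 18 + 20 + 15 = 77.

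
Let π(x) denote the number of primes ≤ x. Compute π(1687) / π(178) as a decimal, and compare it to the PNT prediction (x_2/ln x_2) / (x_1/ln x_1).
π(1687)/π(178) = 263/40 ≈ 6.5750;  PNT prediction ≈ 6.6091.

π(178) = 40 and π(1687) = 263, so π(1687)/π(178) ≈ 6.5750. The PNT-predicted ratio is (1687/ln(1687)) / (178/ln(178)) ≈ 6.6091. The two agree to within a few percent, as expected.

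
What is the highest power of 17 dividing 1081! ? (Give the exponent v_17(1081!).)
v_17(1081!) = 66

Legendre's formula: v_p(n!) = Σ_{k ≥ 1} ⌊n / p^k⌋. For p = 17, n = 1081, the terms are:
  ⌊1081/17^1⌋ = ⌊1081/17⌋ = 63
  ⌊1081/17^2⌋ = ⌊1081/289⌋ = 3
(the next term ⌊1081/17^3⌋ = 0, terminating the sum). Summing: v_17(1081!) = 63 + 3 = 66.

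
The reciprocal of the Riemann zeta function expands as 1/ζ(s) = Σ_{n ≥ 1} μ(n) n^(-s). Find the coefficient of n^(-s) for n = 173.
μ(173) = -1

Factor n = 173 = 173. μ(n) = 0 if any exponent ≥ 2 (not squarefree); otherwise μ(n) = (−1)^{ω(n)} where ω(n) is the number of distinct prime factors. Applying: μ(173) = -1.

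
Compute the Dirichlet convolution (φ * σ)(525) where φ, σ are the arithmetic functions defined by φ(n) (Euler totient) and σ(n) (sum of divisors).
(φ * σ)(525) = 6300

Divisors of 525: [1, 3, 5, 7, 15, 21, 25, 35, 75, 105, 175, 525]. For each d | 525:
  d = 1: φ(1) · σ(525/1) = 1 · 992 = 992
  d = 3: φ(3) · σ(525/3) = 2 · 248 = 496
  d = 5: φ(5) · σ(525/5) = 4 · 192 = 768
  d = 7: φ(7) · σ(525/7) = 6 · 124 = 744
  d = 15: φ(15) · σ(525/15) = 8 · 48 = 384
  d = 21: φ(21) · σ(525/21) = 12 · 31 = 372
  d = 25: φ(25) · σ(525/25) = 20 · 32 = 640
  d = 35: φ(35) · σ(525/35) = 24 · 24 = 576
  d = 75: φ(75) · σ(525/75) = 40 · 8 = 320
  d = 105: φ(105) · σ(525/105) = 48 · 6 = 288
  d = 175: φ(175) · σ(525/175) = 120 · 4 = 480
  d = 525: φ(525) · σ(525/525) = 240 · 1 = 240
Summing: (φ * σ)(525) = 992 + 496 + 768 + 744 + 384 + 372 + 640 + 576 + 320 + 288 + 480 + 240 = 6300.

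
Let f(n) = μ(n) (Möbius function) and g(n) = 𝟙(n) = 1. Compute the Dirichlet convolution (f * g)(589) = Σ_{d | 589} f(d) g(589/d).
(μ * 𝟙)(589) = 0

Divisors of 589: [1, 19, 31, 589]. For each d | 589:
  d = 1: μ(1) · 𝟙(589/1) = 1 · 1 = 1
  d = 19: μ(19) · 𝟙(589/19) = -1 · 1 = -1
  d = 31: μ(31) · 𝟙(589/31) = -1 · 1 = -1
  d = 589: μ(589) · 𝟙(589/589) = 1 · 1 = 1
Summing: (μ * 𝟙)(589) = 1 + -1 + -1 + 1 = 0.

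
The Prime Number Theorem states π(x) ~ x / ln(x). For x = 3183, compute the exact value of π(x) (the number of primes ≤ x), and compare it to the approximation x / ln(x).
π(3183) = 450;  x/ln(x) ≈ 394.64;  relative error ≈ 12.30%.

Directly count primes up to 3183: π(3183) = 450. The PNT approximation gives 3183/ln(3183) ≈ 3183/8.06558 ≈ 394.64. Relative error (π(x) − x/ln(x)) / π(x) ≈ 12.30%; the approximation is known to undercount slightly (Li(x) is a better estimate).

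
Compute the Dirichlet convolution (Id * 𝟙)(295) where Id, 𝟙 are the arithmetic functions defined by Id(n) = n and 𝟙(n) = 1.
(Id * 𝟙)(295) = 360

Divisors of 295: [1, 5, 59, 295]. For each d | 295:
  d = 1: Id(1) · 𝟙(295/1) = 1 · 1 = 1
  d = 5: Id(5) · 𝟙(295/5) = 5 · 1 = 5
  d = 59: Id(59) · 𝟙(295/59) = 59 · 1 = 59
  d = 295: Id(295) · 𝟙(295/295) = 295 · 1 = 295
Summing: (Id * 𝟙)(295) = 1 + 5 + 59 + 295 = 360.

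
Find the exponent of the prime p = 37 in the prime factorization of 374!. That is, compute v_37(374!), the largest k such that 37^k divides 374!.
v_37(374!) = 10

Legendre's formula: v_p(n!) = Σ_{k ≥ 1} ⌊n / p^k⌋. For p = 37, n = 374, the terms are:
  ⌊374/37^1⌋ = ⌊374/37⌋ = 10
(the next term ⌊374/37^2⌋ = 0, terminating the sum). Summing: v_37(374!) = 10 = 10.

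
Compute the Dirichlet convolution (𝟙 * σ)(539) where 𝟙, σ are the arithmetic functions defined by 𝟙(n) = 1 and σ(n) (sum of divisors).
(𝟙 * σ)(539) = 858

Divisors of 539: [1, 7, 11, 49, 77, 539]. For each d | 539:
  d = 1: 𝟙(1) · σ(539/1) = 1 · 684 = 684
  d = 7: 𝟙(7) · σ(539/7) = 1 · 96 = 96
  d = 11: 𝟙(11) · σ(539/11) = 1 · 57 = 57
  d = 49: 𝟙(49) · σ(539/49) = 1 · 12 = 12
  d = 77: 𝟙(77) · σ(539/77) = 1 · 8 = 8
  d = 539: 𝟙(539) · σ(539/539) = 1 · 1 = 1
Summing: (𝟙 * σ)(539) = 684 + 96 + 57 + 12 + 8 + 1 = 858.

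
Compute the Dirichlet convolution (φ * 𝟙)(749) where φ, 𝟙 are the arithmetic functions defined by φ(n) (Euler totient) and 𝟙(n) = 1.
(φ * 𝟙)(749) = 749

Divisors of 749: [1, 7, 107, 749]. For each d | 749:
  d = 1: φ(1) · 𝟙(749/1) = 1 · 1 = 1
  d = 7: φ(7) · 𝟙(749/7) = 6 · 1 = 6
  d = 107: φ(107) · 𝟙(749/107) = 106 · 1 = 106
  d = 749: φ(749) · 𝟙(749/749) = 636 · 1 = 636
Summing: (φ * 𝟙)(749) = 1 + 6 + 106 + 636 = 749.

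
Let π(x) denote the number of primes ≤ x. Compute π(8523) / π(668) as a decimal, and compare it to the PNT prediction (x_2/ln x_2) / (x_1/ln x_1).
π(8523)/π(668) = 1062/121 ≈ 8.7769;  PNT prediction ≈ 9.1694.

π(668) = 121 and π(8523) = 1062, so π(8523)/π(668) ≈ 8.7769. The PNT-predicted ratio is (8523/ln(8523)) / (668/ln(668)) ≈ 9.1694. The two agree to within a few percent, as expected.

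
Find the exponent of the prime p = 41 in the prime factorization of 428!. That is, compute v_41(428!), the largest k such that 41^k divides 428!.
v_41(428!) = 10

Legendre's formula: v_p(n!) = Σ_{k ≥ 1} ⌊n / p^k⌋. For p = 41, n = 428, the terms are:
  ⌊428/41^1⌋ = ⌊428/41⌋ = 10
(the next term ⌊428/41^2⌋ = 0, terminating the sum). Summing: v_41(428!) = 10 = 10.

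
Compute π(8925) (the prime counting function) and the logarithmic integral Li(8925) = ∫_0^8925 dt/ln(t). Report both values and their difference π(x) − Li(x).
π(8925) = 1109;  Li(8925) ≈ 1128.71;  π(x) − Li(x) ≈ -19.71.

Direct count of primes ≤ 8925 gives π(8925) = 1109. Numerical evaluation of the logarithmic integral gives Li(8925) ≈ 1128.71. The difference π(x) − Li(x) ≈ -19.71 is typically negative for small/moderate x (Li(x) overestimates), though Littlewood's theorem shows this sign changes infinitely often.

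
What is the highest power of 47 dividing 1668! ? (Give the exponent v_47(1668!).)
v_47(1668!) = 35

Legendre's formula: v_p(n!) = Σ_{k ≥ 1} ⌊n / p^k⌋. For p = 47, n = 1668, the terms are:
  ⌊1668/47^1⌋ = ⌊1668/47⌋ = 35
(the next term ⌊1668/47^2⌋ = 0, terminating the sum). Summing: v_47(1668!) = 35 = 35.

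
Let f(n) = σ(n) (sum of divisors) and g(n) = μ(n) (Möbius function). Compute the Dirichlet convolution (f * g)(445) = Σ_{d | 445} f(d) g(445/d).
(σ * μ)(445) = 445

Divisors of 445: [1, 5, 89, 445]. For each d | 445:
  d = 1: σ(1) · μ(445/1) = 1 · 1 = 1
  d = 5: σ(5) · μ(445/5) = 6 · -1 = -6
  d = 89: σ(89) · μ(445/89) = 90 · -1 = -90
  d = 445: σ(445) · μ(445/445) = 540 · 1 = 540
Summing: (σ * μ)(445) = 1 + -6 + -90 + 540 = 445.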